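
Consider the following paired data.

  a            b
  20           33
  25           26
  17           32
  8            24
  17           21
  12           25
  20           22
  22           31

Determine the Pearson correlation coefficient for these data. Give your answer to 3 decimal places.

n = 8, Σa = 141, Σb = 214, Σa² = 2695, Σb² = 5876, Σab = 3825
nΣab − ΣaΣb = 30600 − 30174 = 426
nΣa² − (Σa)² = 21560 − 19881 = 1679; nΣb² − (Σb)² = 47008 − 45796 = 1212
r = 426 / √(1679 × 1212) = 426 / 1426.5160 ≈ 0.299

0.299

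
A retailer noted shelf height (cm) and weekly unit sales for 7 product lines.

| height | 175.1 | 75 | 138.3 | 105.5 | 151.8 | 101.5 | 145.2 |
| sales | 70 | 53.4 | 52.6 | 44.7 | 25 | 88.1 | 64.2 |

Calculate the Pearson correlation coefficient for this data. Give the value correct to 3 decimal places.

-0.103

n = 7, Σx = 892.4, Σy = 398, Σx² = 120970.68, Σy² = 25024.66, Σxy = 50311.42
nΣxy − ΣxΣy = 352179.94 − 355175.2 = -2995.26
nΣx² − (Σx)² = 846794.76 − 796377.76 = 50417; nΣy² − (Σy)² = 175172.62 − 158404 = 16768.62
r = -2995.26 / √(50417 × 16768.62) = -2995.26 / 29076.1675 ≈ -0.103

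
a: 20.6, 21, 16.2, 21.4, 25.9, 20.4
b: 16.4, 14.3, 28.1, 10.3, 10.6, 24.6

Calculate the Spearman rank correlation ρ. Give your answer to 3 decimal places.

-0.943

Rank a: 3, 4, 1, 5, 6, 2
Rank b: 4, 3, 6, 1, 2, 5
d = rank(a) − rank(b): -1, 1, -5, 4, 4, -3; Σd² = 68
ρ = 1 − 6Σd² / [n(n²−1)] = 1 − 6×68 / (6×35) = 1 − 408/210 ≈ -0.943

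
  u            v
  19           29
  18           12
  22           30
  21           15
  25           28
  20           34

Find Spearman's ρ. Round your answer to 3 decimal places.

0.257

Rank u: 2, 1, 5, 4, 6, 3
Rank v: 4, 1, 5, 2, 3, 6
d = rank(u) − rank(v): -2, 0, 0, 2, 3, -3; Σd² = 26
ρ = 1 − 6Σd² / [n(n²−1)] = 1 − 6×26 / (6×35) = 1 − 156/210 ≈ 0.257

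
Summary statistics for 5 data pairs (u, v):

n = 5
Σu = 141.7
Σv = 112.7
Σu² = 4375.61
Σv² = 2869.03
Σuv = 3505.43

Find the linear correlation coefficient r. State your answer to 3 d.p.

r = (nΣuv − ΣuΣv) / √[(nΣu² − (Σu)²)(nΣv² − (Σv)²)]
Numerator: 5×3505.43 − 141.7×112.7 = 1557.56
Denominator: √[(21878.05 − 20078.89)(14345.15 − 12701.29)] = √[1799.16 × 1643.86] = 1719.7579
r = 1557.56 / 1719.7579 ≈ 0.906

0.906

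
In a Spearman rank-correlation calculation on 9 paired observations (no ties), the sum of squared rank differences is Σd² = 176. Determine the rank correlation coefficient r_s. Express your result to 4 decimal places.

-0.4667

ρ = 1 − 6Σd² / [n(n²−1)] = 1 − 6×176 / (9×80)
  = 1 − 1056/720 = 1 − 1.46667 ≈ -0.4667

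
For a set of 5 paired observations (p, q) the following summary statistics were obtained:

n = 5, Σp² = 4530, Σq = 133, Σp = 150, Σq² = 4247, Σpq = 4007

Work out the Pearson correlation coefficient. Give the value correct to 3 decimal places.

0.117

r = (nΣpq − ΣpΣq) / √[(nΣp² − (Σp)²)(nΣq² − (Σq)²)]
Numerator: 5×4007 − 150×133 = 85
Denominator: √[(22650 − 22500)(21235 − 17689)] = √[150 × 3546] = 729.3147
r = 85 / 729.3147 ≈ 0.117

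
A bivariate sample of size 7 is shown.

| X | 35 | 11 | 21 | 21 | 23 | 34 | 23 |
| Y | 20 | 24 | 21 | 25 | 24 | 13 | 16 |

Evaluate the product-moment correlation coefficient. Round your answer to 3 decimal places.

n = 7, ΣX = 168, ΣY = 143, ΣX² = 4442, ΣY² = 3043, ΣXY = 3292
nΣXY − ΣXΣY = 23044 − 24024 = -980
nΣX² − (ΣX)² = 31094 − 28224 = 2870; nΣY² − (ΣY)² = 21301 − 20449 = 852
r = -980 / √(2870 × 852) = -980 / 1563.7263 ≈ -0.627

-0.627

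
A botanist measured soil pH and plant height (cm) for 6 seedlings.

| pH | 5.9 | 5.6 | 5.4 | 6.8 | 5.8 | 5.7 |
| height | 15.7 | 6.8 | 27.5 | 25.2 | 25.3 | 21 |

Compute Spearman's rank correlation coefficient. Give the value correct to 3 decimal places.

-0.143

Rank pH: 5, 2, 1, 6, 4, 3
Rank height: 2, 1, 6, 4, 5, 3
d = rank(pH) − rank(height): 3, 1, -5, 2, -1, 0; Σd² = 40
ρ = 1 − 6Σd² / [n(n²−1)] = 1 − 6×40 / (6×35) = 1 − 240/210 ≈ -0.143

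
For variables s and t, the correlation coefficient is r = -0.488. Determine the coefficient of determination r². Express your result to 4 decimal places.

0.2381

r² = (-0.488)² = 0.2381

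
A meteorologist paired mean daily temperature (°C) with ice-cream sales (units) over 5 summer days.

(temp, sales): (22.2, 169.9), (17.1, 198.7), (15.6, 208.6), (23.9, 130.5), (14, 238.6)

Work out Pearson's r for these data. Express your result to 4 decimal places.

n = 5, Σx = 92.8, Σy = 946.3, Σx² = 1795.82, Σy² = 185821.87, Σxy = 16883.06
nΣxy − ΣxΣy = 84415.3 − 87816.64 = -3401.34
nΣx² − (Σx)² = 8979.1 − 8611.84 = 367.26; nΣy² − (Σy)² = 929109.35 − 895483.69 = 33625.66
r = -3401.34 / √(367.26 × 33625.66) = -3401.34 / 3514.1656 ≈ -0.9679

-0.9679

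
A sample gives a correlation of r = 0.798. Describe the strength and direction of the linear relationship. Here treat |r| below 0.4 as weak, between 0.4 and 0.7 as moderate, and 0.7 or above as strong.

r = 0.798 > 0 so the relationship is positive.
|r| = 0.798, which falls in the strong range.

strong positive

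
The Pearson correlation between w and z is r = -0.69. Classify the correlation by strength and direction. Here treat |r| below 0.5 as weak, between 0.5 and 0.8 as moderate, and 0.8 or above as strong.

moderate negative

r = -0.69 < 0 so the relationship is negative.
|r| = 0.69, which falls in the moderate range.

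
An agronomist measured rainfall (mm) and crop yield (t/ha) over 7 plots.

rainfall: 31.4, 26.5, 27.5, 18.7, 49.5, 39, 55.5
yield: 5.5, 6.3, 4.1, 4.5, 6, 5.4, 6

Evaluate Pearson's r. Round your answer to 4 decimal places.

0.5738

n = 7, Σx = 248.1, Σy = 37.8, Σx² = 9845.65, Σy² = 208.16, Σxy = 1377.15
nΣxy − ΣxΣy = 9640.05 − 9378.18 = 261.87
nΣx² − (Σx)² = 68919.55 − 61553.61 = 7365.94; nΣy² − (Σy)² = 1457.12 − 1428.84 = 28.28
r = 261.87 / √(7365.94 × 28.28) = 261.87 / 456.4086 ≈ 0.5738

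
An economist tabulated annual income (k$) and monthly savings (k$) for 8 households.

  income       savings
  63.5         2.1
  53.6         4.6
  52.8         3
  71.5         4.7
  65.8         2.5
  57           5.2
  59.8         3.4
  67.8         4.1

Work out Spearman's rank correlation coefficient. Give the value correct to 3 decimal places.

0.024

Rank income: 5, 2, 1, 8, 6, 3, 4, 7
Rank savings: 1, 6, 3, 7, 2, 8, 4, 5
d = rank(income) − rank(savings): 4, -4, -2, 1, 4, -5, 0, 2; Σd² = 82
ρ = 1 − 6Σd² / [n(n²−1)] = 1 − 6×82 / (8×63) = 1 − 492/504 ≈ 0.024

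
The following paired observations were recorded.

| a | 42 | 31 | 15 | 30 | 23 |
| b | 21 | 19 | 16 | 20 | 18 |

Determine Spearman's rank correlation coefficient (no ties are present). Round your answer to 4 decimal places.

Rank a: 5, 4, 1, 3, 2
Rank b: 5, 3, 1, 4, 2
d = rank(a) − rank(b): 0, 1, 0, -1, 0; Σd² = 2
ρ = 1 − 6Σd² / [n(n²−1)] = 1 − 6×2 / (5×24) = 1 − 12/120 ≈ 0.9000

0.9000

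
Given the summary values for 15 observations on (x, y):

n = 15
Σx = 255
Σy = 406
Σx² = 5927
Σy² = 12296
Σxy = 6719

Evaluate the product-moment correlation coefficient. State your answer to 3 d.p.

-0.127

r = (nΣxy − ΣxΣy) / √[(nΣx² − (Σx)²)(nΣy² − (Σy)²)]
Numerator: 15×6719 − 255×406 = -2745
Denominator: √[(88905 − 65025)(184440 − 164836)] = √[23880 × 19604] = 21636.6245
r = -2745 / 21636.6245 ≈ -0.127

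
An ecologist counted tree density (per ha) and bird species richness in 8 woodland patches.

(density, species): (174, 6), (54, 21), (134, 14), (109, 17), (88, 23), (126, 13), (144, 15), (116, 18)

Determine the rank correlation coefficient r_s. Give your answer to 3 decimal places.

Rank density: 8, 1, 6, 3, 2, 5, 7, 4
Rank species: 1, 7, 3, 5, 8, 2, 4, 6
d = rank(density) − rank(species): 7, -6, 3, -2, -6, 3, 3, -2; Σd² = 156
ρ = 1 − 6Σd² / [n(n²−1)] = 1 − 6×156 / (8×63) = 1 − 936/504 ≈ -0.857

-0.857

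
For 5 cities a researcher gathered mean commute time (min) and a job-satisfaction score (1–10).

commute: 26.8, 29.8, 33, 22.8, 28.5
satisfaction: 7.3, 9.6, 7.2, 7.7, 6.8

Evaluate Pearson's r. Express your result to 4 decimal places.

n = 5, Σx = 140.9, Σy = 38.6, Σx² = 4027.37, Σy² = 302.82, Σxy = 1088.68
nΣxy − ΣxΣy = 5443.4 − 5438.74 = 4.66
nΣx² − (Σx)² = 20136.85 − 19852.81 = 284.04; nΣy² − (Σy)² = 1514.1 − 1489.96 = 24.14
r = 4.66 / √(284.04 × 24.14) = 4.66 / 82.8053 ≈ 0.0563

0.0563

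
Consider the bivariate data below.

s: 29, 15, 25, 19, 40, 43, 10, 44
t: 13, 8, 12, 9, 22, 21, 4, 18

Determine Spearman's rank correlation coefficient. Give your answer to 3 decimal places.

0.905

Rank s: 5, 2, 4, 3, 6, 7, 1, 8
Rank t: 5, 2, 4, 3, 8, 7, 1, 6
d = rank(s) − rank(t): 0, 0, 0, 0, -2, 0, 0, 2; Σd² = 8
ρ = 1 − 6Σd² / [n(n²−1)] = 1 − 6×8 / (8×63) = 1 − 48/504 ≈ 0.905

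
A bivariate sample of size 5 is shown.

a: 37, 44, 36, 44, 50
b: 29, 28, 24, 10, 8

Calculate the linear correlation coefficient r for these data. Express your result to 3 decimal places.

n = 5, Σa = 211, Σb = 99, Σa² = 9037, Σb² = 2365, Σab = 4009
nΣab − ΣaΣb = 20045 − 20889 = -844
nΣa² − (Σa)² = 45185 − 44521 = 664; nΣb² − (Σb)² = 11825 − 9801 = 2024
r = -844 / √(664 × 2024) = -844 / 1159.2825 ≈ -0.728

-0.728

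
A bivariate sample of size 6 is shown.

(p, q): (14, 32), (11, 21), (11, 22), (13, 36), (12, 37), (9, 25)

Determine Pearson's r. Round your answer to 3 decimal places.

n = 6, Σp = 70, Σq = 173, Σp² = 832, Σq² = 5239, Σpq = 2058
nΣpq − ΣpΣq = 12348 − 12110 = 238
nΣp² − (Σp)² = 4992 − 4900 = 92; nΣq² − (Σq)² = 31434 − 29929 = 1505
r = 238 / √(92 × 1505) = 238 / 372.1021 ≈ 0.640

0.640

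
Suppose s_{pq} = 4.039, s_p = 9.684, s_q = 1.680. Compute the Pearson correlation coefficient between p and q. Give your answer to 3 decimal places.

0.248

r = Cov(p,q) / (s_p · s_q) = 4.039 / (9.684 × 1.680)
  = 4.039 / 16.2691 ≈ 0.248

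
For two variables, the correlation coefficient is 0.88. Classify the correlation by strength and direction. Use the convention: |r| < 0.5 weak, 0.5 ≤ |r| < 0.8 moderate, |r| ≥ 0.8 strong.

strong positive

r = 0.88 > 0 so the relationship is positive.
|r| = 0.88, which falls in the strong range.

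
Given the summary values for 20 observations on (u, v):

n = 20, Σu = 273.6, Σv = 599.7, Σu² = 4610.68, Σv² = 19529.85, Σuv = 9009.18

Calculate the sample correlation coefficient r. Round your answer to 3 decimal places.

r = (nΣuv − ΣuΣv) / √[(nΣu² − (Σu)²)(nΣv² − (Σv)²)]
Numerator: 20×9009.18 − 273.6×599.7 = 16105.68
Denominator: √[(92213.6 − 74856.96)(390597 − 359640.09)] = √[17356.64 × 30956.91] = 23179.9038
r = 16105.68 / 23179.9038 ≈ 0.695

0.695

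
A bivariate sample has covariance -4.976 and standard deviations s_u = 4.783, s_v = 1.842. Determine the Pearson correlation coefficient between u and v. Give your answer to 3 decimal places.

-0.565

r = Cov(u,v) / (s_u · s_v) = -4.976 / (4.783 × 1.842)
  = -4.976 / 8.8103 ≈ -0.565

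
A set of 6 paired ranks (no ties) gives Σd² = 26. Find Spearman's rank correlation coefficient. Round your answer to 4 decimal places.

ρ = 1 − 6Σd² / [n(n²−1)] = 1 − 6×26 / (6×35)
  = 1 − 156/210 = 1 − 0.74286 ≈ 0.2571

0.2571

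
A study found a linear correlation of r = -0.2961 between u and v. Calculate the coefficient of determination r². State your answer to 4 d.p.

0.0877

r² = (-0.2961)² = 0.0877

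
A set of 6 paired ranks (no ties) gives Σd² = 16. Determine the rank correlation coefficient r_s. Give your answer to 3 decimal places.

0.543

ρ = 1 − 6Σd² / [n(n²−1)] = 1 − 6×16 / (6×35)
  = 1 − 96/210 = 1 − 0.4571 ≈ 0.543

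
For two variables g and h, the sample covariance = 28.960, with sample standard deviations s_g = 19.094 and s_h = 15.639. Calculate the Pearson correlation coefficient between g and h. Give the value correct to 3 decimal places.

r = Cov(g,h) / (s_g · s_h) = 28.960 / (19.094 × 15.639)
  = 28.960 / 298.6111 ≈ 0.097

0.097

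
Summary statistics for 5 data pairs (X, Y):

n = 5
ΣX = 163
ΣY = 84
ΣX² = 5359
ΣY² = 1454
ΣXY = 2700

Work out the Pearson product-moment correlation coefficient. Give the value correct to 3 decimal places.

r = (nΣXY − ΣXΣY) / √[(nΣX² − (ΣX)²)(nΣY² − (ΣY)²)]
Numerator: 5×2700 − 163×84 = -192
Denominator: √[(26795 − 26569)(7270 − 7056)] = √[226 × 214] = 219.9182
r = -192 / 219.9182 ≈ -0.873

-0.873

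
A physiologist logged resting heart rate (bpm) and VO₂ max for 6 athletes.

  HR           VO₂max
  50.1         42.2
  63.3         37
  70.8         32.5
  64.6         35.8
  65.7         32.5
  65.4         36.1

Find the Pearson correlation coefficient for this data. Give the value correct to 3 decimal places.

n = 6, Σx = 379.9, Σy = 216.1, Σx² = 24296.35, Σy² = 7847.19, Σxy = 13566.19
nΣxy − ΣxΣy = 81397.14 − 82096.39 = -699.25
nΣx² − (Σx)² = 145778.1 − 144324.01 = 1454.09; nΣy² − (Σy)² = 47083.14 − 46699.21 = 383.93
r = -699.25 / √(1454.09 × 383.93) = -699.25 / 747.1739 ≈ -0.936

-0.936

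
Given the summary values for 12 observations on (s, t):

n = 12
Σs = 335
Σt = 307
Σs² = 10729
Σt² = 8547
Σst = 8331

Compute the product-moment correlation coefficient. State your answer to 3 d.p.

-0.245

r = (nΣst − ΣsΣt) / √[(nΣs² − (Σs)²)(nΣt² − (Σt)²)]
Numerator: 12×8331 − 335×307 = -2873
Denominator: √[(128748 − 112225)(102564 − 94249)] = √[16523 × 8315] = 11721.2945
r = -2873 / 11721.2945 ≈ -0.245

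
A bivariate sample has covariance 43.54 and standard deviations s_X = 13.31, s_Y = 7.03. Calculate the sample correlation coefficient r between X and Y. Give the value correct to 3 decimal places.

r = Cov(X,Y) / (s_X · s_Y) = 43.54 / (13.31 × 7.03)
  = 43.54 / 93.5693 ≈ 0.465

0.465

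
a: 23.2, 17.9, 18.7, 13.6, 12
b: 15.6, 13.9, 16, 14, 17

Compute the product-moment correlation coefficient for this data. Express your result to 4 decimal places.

-0.0968

n = 5, Σa = 85.4, Σb = 76.5, Σa² = 1537.3, Σb² = 1177.57, Σab = 1304.33
nΣab − ΣaΣb = 6521.65 − 6533.1 = -11.45
nΣa² − (Σa)² = 7686.5 − 7293.16 = 393.34; nΣb² − (Σb)² = 5887.85 − 5852.25 = 35.6
r = -11.45 / √(393.34 × 35.6) = -11.45 / 118.3339 ≈ -0.0968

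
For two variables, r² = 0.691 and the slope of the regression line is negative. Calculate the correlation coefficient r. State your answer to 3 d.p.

-0.831

|r| = √0.691 = 0.831
The association is negative, so r = −0.831.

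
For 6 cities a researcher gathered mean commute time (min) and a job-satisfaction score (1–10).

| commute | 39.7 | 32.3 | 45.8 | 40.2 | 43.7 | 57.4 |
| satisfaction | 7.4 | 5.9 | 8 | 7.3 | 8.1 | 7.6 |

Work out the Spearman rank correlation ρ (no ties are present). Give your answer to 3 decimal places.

Rank commute: 2, 1, 5, 3, 4, 6
Rank satisfaction: 3, 1, 5, 2, 6, 4
d = rank(commute) − rank(satisfaction): -1, 0, 0, 1, -2, 2; Σd² = 10
ρ = 1 − 6Σd² / [n(n²−1)] = 1 − 6×10 / (6×35) = 1 − 60/210 ≈ 0.714

0.714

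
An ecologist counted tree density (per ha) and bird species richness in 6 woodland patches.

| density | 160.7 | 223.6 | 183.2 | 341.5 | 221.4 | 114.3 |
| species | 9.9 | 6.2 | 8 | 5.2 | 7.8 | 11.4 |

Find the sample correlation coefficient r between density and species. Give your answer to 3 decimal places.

-0.918

n = 6, Σx = 1244.7, Σy = 48.5, Σx² = 288088.39, Σy² = 418.29, Σxy = 9248.59
nΣxy − ΣxΣy = 55491.54 − 60367.95 = -4876.41
nΣx² − (Σx)² = 1728530.34 − 1549278.09 = 179252.25; nΣy² − (Σy)² = 2509.74 − 2352.25 = 157.49
r = -4876.41 / √(179252.25 × 157.49) = -4876.41 / 5313.2322 ≈ -0.918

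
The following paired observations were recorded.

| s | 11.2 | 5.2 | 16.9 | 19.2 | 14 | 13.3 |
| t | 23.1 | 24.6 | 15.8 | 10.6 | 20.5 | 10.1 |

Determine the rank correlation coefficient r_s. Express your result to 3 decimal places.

-0.657

Rank s: 2, 1, 5, 6, 4, 3
Rank t: 5, 6, 3, 2, 4, 1
d = rank(s) − rank(t): -3, -5, 2, 4, 0, 2; Σd² = 58
ρ = 1 − 6Σd² / [n(n²−1)] = 1 − 6×58 / (6×35) = 1 − 348/210 ≈ -0.657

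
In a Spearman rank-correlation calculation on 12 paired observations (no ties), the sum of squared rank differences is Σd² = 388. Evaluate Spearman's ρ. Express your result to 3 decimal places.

ρ = 1 − 6Σd² / [n(n²−1)] = 1 − 6×388 / (12×143)
  = 1 − 2328/1716 = 1 − 1.3566 ≈ -0.357

-0.357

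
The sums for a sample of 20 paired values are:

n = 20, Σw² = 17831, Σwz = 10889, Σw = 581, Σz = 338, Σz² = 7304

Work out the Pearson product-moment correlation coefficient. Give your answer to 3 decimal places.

r = (nΣwz − ΣwΣz) / √[(nΣw² − (Σw)²)(nΣz² − (Σz)²)]
Numerator: 20×10889 − 581×338 = 21402
Denominator: √[(356620 − 337561)(146080 − 114244)] = √[19059 × 31836] = 24632.5460
r = 21402 / 24632.5460 ≈ 0.869

0.869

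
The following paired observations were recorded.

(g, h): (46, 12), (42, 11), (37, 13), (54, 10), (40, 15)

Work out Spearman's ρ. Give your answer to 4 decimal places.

Rank g: 4, 3, 1, 5, 2
Rank h: 3, 2, 4, 1, 5
d = rank(g) − rank(h): 1, 1, -3, 4, -3; Σd² = 36
ρ = 1 − 6Σd² / [n(n²−1)] = 1 − 6×36 / (5×24) = 1 − 216/120 ≈ -0.8000

-0.8000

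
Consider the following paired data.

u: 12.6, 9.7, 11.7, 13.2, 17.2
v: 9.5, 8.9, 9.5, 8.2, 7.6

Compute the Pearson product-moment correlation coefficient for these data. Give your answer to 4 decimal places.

-0.7322

n = 5, Σu = 64.4, Σv = 43.7, Σu² = 859.82, Σv² = 384.71, Σuv = 556.14
nΣuv − ΣuΣv = 2780.7 − 2814.28 = -33.58
nΣu² − (Σu)² = 4299.1 − 4147.36 = 151.74; nΣv² − (Σv)² = 1923.55 − 1909.69 = 13.86
r = -33.58 / √(151.74 × 13.86) = -33.58 / 45.8597 ≈ -0.7322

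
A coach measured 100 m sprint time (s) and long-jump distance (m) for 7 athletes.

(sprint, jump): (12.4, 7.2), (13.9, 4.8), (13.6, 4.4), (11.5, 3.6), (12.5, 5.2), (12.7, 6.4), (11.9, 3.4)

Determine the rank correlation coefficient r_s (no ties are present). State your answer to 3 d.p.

0.321

Rank sprint: 3, 7, 6, 1, 4, 5, 2
Rank jump: 7, 4, 3, 2, 5, 6, 1
d = rank(sprint) − rank(jump): -4, 3, 3, -1, -1, -1, 1; Σd² = 38
ρ = 1 − 6Σd² / [n(n²−1)] = 1 − 6×38 / (7×48) = 1 − 228/336 ≈ 0.321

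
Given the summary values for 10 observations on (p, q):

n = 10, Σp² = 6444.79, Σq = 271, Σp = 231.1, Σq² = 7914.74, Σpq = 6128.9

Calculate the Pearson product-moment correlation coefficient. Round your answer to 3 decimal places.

r = (nΣpq − ΣpΣq) / √[(nΣp² − (Σp)²)(nΣq² − (Σq)²)]
Numerator: 10×6128.9 − 231.1×271 = -1339.1
Denominator: √[(64447.9 − 53407.21)(79147.4 − 73441)] = √[11040.69 × 5706.4] = 7937.4173
r = -1339.1 / 7937.4173 ≈ -0.169

-0.169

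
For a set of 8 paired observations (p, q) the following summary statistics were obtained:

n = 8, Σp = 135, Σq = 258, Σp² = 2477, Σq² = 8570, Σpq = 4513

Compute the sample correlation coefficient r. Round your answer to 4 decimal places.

r = (nΣpq − ΣpΣq) / √[(nΣp² − (Σp)²)(nΣq² − (Σq)²)]
Numerator: 8×4513 − 135×258 = 1274
Denominator: √[(19816 − 18225)(68560 − 66564)] = √[1591 × 1996] = 1782.0314
r = 1274 / 1782.0314 ≈ 0.7149

0.7149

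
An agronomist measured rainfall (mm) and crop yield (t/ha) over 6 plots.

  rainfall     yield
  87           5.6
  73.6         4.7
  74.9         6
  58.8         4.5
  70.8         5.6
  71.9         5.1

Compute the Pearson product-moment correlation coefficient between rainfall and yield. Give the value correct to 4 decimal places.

n = 6, Σx = 437, Σy = 31.5, Σx² = 32235.66, Σy² = 167.07, Σxy = 2310.29
nΣxy − ΣxΣy = 13861.74 − 13765.5 = 96.24
nΣx² − (Σx)² = 193413.96 − 190969 = 2444.96; nΣy² − (Σy)² = 1002.42 − 992.25 = 10.17
r = 96.24 / √(2444.96 × 10.17) = 96.24 / 157.6872 ≈ 0.6103

0.6103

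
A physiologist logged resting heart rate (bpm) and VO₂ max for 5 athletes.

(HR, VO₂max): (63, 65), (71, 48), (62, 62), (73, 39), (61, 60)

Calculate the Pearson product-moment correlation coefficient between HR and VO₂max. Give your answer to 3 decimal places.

n = 5, Σx = 330, Σy = 274, Σx² = 21904, Σy² = 15494, Σxy = 17854
nΣxy − ΣxΣy = 89270 − 90420 = -1150
nΣx² − (Σx)² = 109520 − 108900 = 620; nΣy² − (Σy)² = 77470 − 75076 = 2394
r = -1150 / √(620 × 2394) = -1150 / 1218.3103 ≈ -0.944

-0.944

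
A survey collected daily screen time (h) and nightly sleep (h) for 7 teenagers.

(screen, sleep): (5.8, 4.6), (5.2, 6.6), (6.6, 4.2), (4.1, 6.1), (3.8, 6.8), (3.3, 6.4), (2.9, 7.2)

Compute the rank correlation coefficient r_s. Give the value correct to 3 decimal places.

-0.821

Rank screen: 6, 5, 7, 4, 3, 2, 1
Rank sleep: 2, 5, 1, 3, 6, 4, 7
d = rank(screen) − rank(sleep): 4, 0, 6, 1, -3, -2, -6; Σd² = 102
ρ = 1 − 6Σd² / [n(n²−1)] = 1 − 6×102 / (7×48) = 1 − 612/336 ≈ -0.821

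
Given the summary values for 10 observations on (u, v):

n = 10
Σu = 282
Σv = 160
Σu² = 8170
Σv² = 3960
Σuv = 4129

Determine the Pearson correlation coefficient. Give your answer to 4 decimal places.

-0.6939

r = (nΣuv − ΣuΣv) / √[(nΣu² − (Σu)²)(nΣv² − (Σv)²)]
Numerator: 10×4129 − 282×160 = -3830
Denominator: √[(81700 − 79524)(39600 − 25600)] = √[2176 × 14000] = 5519.4203
r = -3830 / 5519.4203 ≈ -0.6939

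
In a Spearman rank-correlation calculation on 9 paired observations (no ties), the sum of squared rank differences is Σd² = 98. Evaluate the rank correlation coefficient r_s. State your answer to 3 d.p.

ρ = 1 − 6Σd² / [n(n²−1)] = 1 − 6×98 / (9×80)
  = 1 − 588/720 = 1 − 0.8167 ≈ 0.183

0.183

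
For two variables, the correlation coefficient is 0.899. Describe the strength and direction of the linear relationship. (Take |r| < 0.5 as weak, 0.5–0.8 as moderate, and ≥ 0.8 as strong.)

r = 0.899 > 0 so the relationship is positive.
|r| = 0.899, which falls in the strong range.

strong positive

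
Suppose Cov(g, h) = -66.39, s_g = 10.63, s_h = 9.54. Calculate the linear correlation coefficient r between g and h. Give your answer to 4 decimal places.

r = Cov(g,h) / (s_g · s_h) = -66.39 / (10.63 × 9.54)
  = -66.39 / 101.4102 ≈ -0.6547

-0.6547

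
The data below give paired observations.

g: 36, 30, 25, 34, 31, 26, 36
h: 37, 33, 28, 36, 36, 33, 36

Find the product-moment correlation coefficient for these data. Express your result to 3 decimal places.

n = 7, Σg = 218, Σh = 239, Σg² = 6910, Σh² = 8219, Σgh = 7516
nΣgh − ΣgΣh = 52612 − 52102 = 510
nΣg² − (Σg)² = 48370 − 47524 = 846; nΣh² − (Σh)² = 57533 − 57121 = 412
r = 510 / √(846 × 412) = 510 / 590.3829 ≈ 0.864

0.864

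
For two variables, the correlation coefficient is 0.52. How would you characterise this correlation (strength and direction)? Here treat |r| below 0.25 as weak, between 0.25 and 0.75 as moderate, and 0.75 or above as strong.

moderate positive

r = 0.52 > 0 so the relationship is positive.
|r| = 0.52, which falls in the moderate range.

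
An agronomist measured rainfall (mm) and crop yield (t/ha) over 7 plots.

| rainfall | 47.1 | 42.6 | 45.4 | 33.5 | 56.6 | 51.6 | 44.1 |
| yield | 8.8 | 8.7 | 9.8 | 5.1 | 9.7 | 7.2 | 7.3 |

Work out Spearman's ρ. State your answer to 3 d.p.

Rank rainfall: 5, 2, 4, 1, 7, 6, 3
Rank yield: 5, 4, 7, 1, 6, 2, 3
d = rank(rainfall) − rank(yield): 0, -2, -3, 0, 1, 4, 0; Σd² = 30
ρ = 1 − 6Σd² / [n(n²−1)] = 1 − 6×30 / (7×48) = 1 − 180/336 ≈ 0.464

0.464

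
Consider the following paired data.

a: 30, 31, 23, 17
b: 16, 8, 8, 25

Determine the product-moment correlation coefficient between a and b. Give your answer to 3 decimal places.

n = 4, Σa = 101, Σb = 57, Σa² = 2679, Σb² = 1009, Σab = 1337
nΣab − ΣaΣb = 5348 − 5757 = -409
nΣa² − (Σa)² = 10716 − 10201 = 515; nΣb² − (Σb)² = 4036 − 3249 = 787
r = -409 / √(515 × 787) = -409 / 636.6357 ≈ -0.642

-0.642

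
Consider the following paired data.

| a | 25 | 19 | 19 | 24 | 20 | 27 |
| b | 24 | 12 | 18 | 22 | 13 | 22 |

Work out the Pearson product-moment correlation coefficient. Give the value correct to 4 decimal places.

0.8393

n = 6, Σa = 134, Σb = 111, Σa² = 3052, Σb² = 2181, Σab = 2552
nΣab − ΣaΣb = 15312 − 14874 = 438
nΣa² − (Σa)² = 18312 − 17956 = 356; nΣb² − (Σb)² = 13086 − 12321 = 765
r = 438 / √(356 × 765) = 438 / 521.8621 ≈ 0.8393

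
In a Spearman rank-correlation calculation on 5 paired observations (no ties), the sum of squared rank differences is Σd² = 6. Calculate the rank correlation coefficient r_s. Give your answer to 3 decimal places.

0.700

ρ = 1 − 6Σd² / [n(n²−1)] = 1 − 6×6 / (5×24)
  = 1 − 36/120 = 1 − 0.3000 ≈ 0.700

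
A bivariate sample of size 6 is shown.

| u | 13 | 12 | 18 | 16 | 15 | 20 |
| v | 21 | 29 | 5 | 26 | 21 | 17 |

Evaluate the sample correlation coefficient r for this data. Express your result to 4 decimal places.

n = 6, Σu = 94, Σv = 119, Σu² = 1518, Σv² = 2713, Σuv = 1782
nΣuv − ΣuΣv = 10692 − 11186 = -494
nΣu² − (Σu)² = 9108 − 8836 = 272; nΣv² − (Σv)² = 16278 − 14161 = 2117
r = -494 / √(272 × 2117) = -494 / 758.8307 ≈ -0.6510

-0.6510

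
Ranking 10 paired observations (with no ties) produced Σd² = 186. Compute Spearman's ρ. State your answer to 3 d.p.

ρ = 1 − 6Σd² / [n(n²−1)] = 1 − 6×186 / (10×99)
  = 1 − 1116/990 = 1 − 1.1273 ≈ -0.127

-0.127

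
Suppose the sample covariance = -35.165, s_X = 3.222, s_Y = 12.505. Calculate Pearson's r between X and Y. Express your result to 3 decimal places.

-0.873

r = Cov(X,Y) / (s_X · s_Y) = -35.165 / (3.222 × 12.505)
  = -35.165 / 40.2911 ≈ -0.873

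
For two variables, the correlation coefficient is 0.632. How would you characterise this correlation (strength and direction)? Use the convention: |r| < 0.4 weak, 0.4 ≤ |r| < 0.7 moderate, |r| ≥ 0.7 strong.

moderate positive

r = 0.632 > 0 so the relationship is positive.
|r| = 0.632, which falls in the moderate range.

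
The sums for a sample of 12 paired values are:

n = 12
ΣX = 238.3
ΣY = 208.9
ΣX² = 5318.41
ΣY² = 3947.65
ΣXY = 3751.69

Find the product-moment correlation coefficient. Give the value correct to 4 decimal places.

r = (nΣXY − ΣXΣY) / √[(nΣX² − (ΣX)²)(nΣY² − (ΣY)²)]
Numerator: 12×3751.69 − 238.3×208.9 = -4760.59
Denominator: √[(63820.92 − 56786.89)(47371.8 − 43639.21)] = √[7034.03 × 3732.59] = 5123.9780
r = -4760.59 / 5123.9780 ≈ -0.9291

-0.9291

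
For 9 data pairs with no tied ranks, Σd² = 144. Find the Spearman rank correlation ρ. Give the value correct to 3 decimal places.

ρ = 1 − 6Σd² / [n(n²−1)] = 1 − 6×144 / (9×80)
  = 1 − 864/720 = 1 − 1.2000 ≈ -0.200

-0.200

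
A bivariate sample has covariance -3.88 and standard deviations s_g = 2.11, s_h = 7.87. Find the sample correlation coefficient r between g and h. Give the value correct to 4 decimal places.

-0.2337

r = Cov(g,h) / (s_g · s_h) = -3.88 / (2.11 × 7.87)
  = -3.88 / 16.6057 ≈ -0.2337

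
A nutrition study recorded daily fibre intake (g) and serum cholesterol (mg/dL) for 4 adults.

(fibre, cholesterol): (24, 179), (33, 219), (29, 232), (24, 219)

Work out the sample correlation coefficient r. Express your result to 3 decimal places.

n = 4, Σx = 110, Σy = 849, Σx² = 3082, Σy² = 181787, Σxy = 23507
nΣxy − ΣxΣy = 94028 − 93390 = 638
nΣx² − (Σx)² = 12328 − 12100 = 228; nΣy² − (Σy)² = 727148 − 720801 = 6347
r = 638 / √(228 × 6347) = 638 / 1202.9613 ≈ 0.530

0.530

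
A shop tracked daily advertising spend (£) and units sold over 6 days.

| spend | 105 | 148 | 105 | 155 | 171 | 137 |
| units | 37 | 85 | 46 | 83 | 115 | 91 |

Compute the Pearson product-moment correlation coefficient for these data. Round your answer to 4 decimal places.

0.9494

n = 6, Σx = 821, Σy = 457, Σx² = 115989, Σy² = 39105, Σxy = 66292
nΣxy − ΣxΣy = 397752 − 375197 = 22555
nΣx² − (Σx)² = 695934 − 674041 = 21893; nΣy² − (Σy)² = 234630 − 208849 = 25781
r = 22555 / √(21893 × 25781) = 22555 / 23757.5974 ≈ 0.9494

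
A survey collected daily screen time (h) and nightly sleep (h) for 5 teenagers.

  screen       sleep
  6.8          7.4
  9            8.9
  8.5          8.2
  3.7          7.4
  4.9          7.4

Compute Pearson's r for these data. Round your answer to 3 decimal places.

0.839

n = 5, Σx = 32.9, Σy = 39.3, Σx² = 237.19, Σy² = 310.73, Σxy = 263.76
nΣxy − ΣxΣy = 1318.8 − 1292.97 = 25.83
nΣx² − (Σx)² = 1185.95 − 1082.41 = 103.54; nΣy² − (Σy)² = 1553.65 − 1544.49 = 9.16
r = 25.83 / √(103.54 × 9.16) = 25.83 / 30.7965 ≈ 0.839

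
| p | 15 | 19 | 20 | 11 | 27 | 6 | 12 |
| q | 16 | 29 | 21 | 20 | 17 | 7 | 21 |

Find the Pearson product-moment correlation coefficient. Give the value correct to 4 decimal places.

0.4541

n = 7, Σp = 110, Σq = 131, Σp² = 2016, Σq² = 2717, Σpq = 2184
nΣpq − ΣpΣq = 15288 − 14410 = 878
nΣp² − (Σp)² = 14112 − 12100 = 2012; nΣq² − (Σq)² = 19019 − 17161 = 1858
r = 878 / √(2012 × 1858) = 878 / 1933.4674 ≈ 0.4541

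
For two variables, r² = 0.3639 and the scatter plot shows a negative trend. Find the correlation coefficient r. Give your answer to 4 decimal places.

-0.6032

|r| = √0.3639 = 0.6032
The association is negative, so r = −0.6032.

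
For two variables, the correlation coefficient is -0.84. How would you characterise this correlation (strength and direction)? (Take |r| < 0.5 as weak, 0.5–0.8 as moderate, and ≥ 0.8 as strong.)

r = -0.84 < 0 so the relationship is negative.
|r| = 0.84, which falls in the strong range.

strong negative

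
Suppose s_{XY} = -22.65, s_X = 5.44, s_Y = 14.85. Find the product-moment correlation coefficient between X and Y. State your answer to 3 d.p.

r = Cov(X,Y) / (s_X · s_Y) = -22.65 / (5.44 × 14.85)
  = -22.65 / 80.7840 ≈ -0.280

-0.280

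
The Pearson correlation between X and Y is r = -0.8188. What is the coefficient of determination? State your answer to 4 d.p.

r² = (-0.8188)² = 0.6704

0.6704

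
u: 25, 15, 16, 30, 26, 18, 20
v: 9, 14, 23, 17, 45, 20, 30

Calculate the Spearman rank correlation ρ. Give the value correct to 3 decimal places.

Rank u: 5, 1, 2, 7, 6, 3, 4
Rank v: 1, 2, 5, 3, 7, 4, 6
d = rank(u) − rank(v): 4, -1, -3, 4, -1, -1, -2; Σd² = 48
ρ = 1 − 6Σd² / [n(n²−1)] = 1 − 6×48 / (7×48) = 1 − 288/336 ≈ 0.143

0.143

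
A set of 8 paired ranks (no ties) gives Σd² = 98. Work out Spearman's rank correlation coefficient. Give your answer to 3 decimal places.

-0.167

ρ = 1 − 6Σd² / [n(n²−1)] = 1 − 6×98 / (8×63)
  = 1 − 588/504 = 1 − 1.1667 ≈ -0.167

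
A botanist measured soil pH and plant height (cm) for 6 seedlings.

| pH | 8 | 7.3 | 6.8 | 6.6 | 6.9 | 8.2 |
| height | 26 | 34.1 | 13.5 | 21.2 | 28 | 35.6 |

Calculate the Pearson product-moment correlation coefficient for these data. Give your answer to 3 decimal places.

0.638

n = 6, Σx = 43.8, Σy = 158.4, Σx² = 321.94, Σy² = 4521.86, Σxy = 1173.77
nΣxy − ΣxΣy = 7042.62 − 6937.92 = 104.7
nΣx² − (Σx)² = 1931.64 − 1918.44 = 13.2; nΣy² − (Σy)² = 27131.16 − 25090.56 = 2040.6
r = 104.7 / √(13.2 × 2040.6) = 104.7 / 164.1217 ≈ 0.638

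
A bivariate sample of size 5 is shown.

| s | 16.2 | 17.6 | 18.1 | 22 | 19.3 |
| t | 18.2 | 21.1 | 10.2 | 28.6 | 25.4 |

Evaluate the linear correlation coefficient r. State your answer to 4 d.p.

0.6623

n = 5, Σs = 93.2, Σt = 103.5, Σs² = 1756.3, Σt² = 2343.61, Σst = 1970.24
nΣst − ΣsΣt = 9851.2 − 9646.2 = 205
nΣs² − (Σs)² = 8781.5 − 8686.24 = 95.26; nΣt² − (Σt)² = 11718.05 − 10712.25 = 1005.8
r = 205 / √(95.26 × 1005.8) = 205 / 309.5360 ≈ 0.6623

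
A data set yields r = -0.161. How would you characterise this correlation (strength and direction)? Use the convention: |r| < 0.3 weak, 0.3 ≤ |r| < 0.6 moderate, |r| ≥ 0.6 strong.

r = -0.161 < 0 so the relationship is negative.
|r| = 0.161, which falls in the weak range.

weak negative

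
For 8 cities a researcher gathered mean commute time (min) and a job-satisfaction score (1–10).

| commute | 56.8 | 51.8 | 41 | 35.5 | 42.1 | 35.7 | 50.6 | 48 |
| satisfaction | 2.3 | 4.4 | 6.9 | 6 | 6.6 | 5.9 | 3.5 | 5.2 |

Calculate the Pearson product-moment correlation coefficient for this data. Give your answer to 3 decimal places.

-0.848

n = 8, Σx = 361.5, Σy = 40.8, Σx² = 16761.99, Σy² = 225.92, Σxy = 1769.65
nΣxy − ΣxΣy = 14157.2 − 14749.2 = -592
nΣx² − (Σx)² = 134095.92 − 130682.25 = 3413.67; nΣy² − (Σy)² = 1807.36 − 1664.64 = 142.72
r = -592 / √(3413.67 × 142.72) = -592 / 697.9964 ≈ -0.848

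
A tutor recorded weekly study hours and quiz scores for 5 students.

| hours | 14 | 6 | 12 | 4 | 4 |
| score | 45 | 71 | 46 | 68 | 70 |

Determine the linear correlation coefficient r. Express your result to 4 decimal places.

-0.9629

n = 5, Σx = 40, Σy = 300, Σx² = 408, Σy² = 18706, Σxy = 2160
nΣxy − ΣxΣy = 10800 − 12000 = -1200
nΣx² − (Σx)² = 2040 − 1600 = 440; nΣy² − (Σy)² = 93530 − 90000 = 3530
r = -1200 / √(440 × 3530) = -1200 / 1246.2744 ≈ -0.9629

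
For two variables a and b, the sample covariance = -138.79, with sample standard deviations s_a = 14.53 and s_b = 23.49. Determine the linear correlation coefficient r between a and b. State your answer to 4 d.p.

r = Cov(a,b) / (s_a · s_b) = -138.79 / (14.53 × 23.49)
  = -138.79 / 341.3097 ≈ -0.4066

-0.4066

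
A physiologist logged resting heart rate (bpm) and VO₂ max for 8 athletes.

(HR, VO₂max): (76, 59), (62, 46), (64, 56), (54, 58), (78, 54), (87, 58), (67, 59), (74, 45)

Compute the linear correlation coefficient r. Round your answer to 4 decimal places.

n = 8, Σx = 562, Σy = 435, Σx² = 40250, Σy² = 23883, Σxy = 30593
nΣxy − ΣxΣy = 244744 − 244470 = 274
nΣx² − (Σx)² = 322000 − 315844 = 6156; nΣy² − (Σy)² = 191064 − 189225 = 1839
r = 274 / √(6156 × 1839) = 274 / 3364.6521 ≈ 0.0814

0.0814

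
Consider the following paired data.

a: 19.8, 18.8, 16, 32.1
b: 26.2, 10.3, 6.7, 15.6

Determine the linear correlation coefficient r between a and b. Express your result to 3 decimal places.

0.252

n = 4, Σa = 86.7, Σb = 58.8, Σa² = 2031.89, Σb² = 1080.78, Σab = 1320.36
nΣab − ΣaΣb = 5281.44 − 5097.96 = 183.48
nΣa² − (Σa)² = 8127.56 − 7516.89 = 610.67; nΣb² − (Σb)² = 4323.12 − 3457.44 = 865.68
r = 183.48 / √(610.67 × 865.68) = 183.48 / 727.0796 ≈ 0.252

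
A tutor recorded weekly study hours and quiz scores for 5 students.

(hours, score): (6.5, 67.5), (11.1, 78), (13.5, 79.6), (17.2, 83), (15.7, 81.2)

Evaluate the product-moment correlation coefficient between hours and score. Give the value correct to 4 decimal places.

n = 5, Σx = 64, Σy = 389.3, Σx² = 890.04, Σy² = 30458.85, Σxy = 5081.59
nΣxy − ΣxΣy = 25407.95 − 24915.2 = 492.75
nΣx² − (Σx)² = 4450.2 − 4096 = 354.2; nΣy² − (Σy)² = 152294.25 − 151554.49 = 739.76
r = 492.75 / √(354.2 × 739.76) = 492.75 / 511.8818 ≈ 0.9626

0.9626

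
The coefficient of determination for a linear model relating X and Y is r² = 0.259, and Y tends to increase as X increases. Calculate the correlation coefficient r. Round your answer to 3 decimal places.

0.509

|r| = √0.259 = 0.509
The association is positive, so r = 0.509.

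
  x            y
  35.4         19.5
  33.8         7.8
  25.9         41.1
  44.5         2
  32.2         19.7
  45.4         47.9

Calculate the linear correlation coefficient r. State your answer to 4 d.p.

n = 6, Σx = 217.2, Σy = 138, Σx² = 8144.66, Σy² = 4816.8, Σxy = 4916.43
nΣxy − ΣxΣy = 29498.58 − 29973.6 = -475.02
nΣx² − (Σx)² = 48867.96 − 47175.84 = 1692.12; nΣy² − (Σy)² = 28900.8 − 19044 = 9856.8
r = -475.02 / √(1692.12 × 9856.8) = -475.02 / 4083.9795 ≈ -0.1163

-0.1163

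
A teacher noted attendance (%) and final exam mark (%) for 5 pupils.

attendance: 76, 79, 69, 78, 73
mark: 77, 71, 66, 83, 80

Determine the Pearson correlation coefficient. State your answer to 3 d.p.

n = 5, Σx = 375, Σy = 377, Σx² = 28191, Σy² = 28615, Σxy = 28329
nΣxy − ΣxΣy = 141645 − 141375 = 270
nΣx² − (Σx)² = 140955 − 140625 = 330; nΣy² − (Σy)² = 143075 − 142129 = 946
r = 270 / √(330 × 946) = 270 / 558.7307 ≈ 0.483

0.483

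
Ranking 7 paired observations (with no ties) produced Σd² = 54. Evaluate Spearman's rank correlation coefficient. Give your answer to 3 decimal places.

ρ = 1 − 6Σd² / [n(n²−1)] = 1 − 6×54 / (7×48)
  = 1 − 324/336 = 1 − 0.9643 ≈ 0.036

0.036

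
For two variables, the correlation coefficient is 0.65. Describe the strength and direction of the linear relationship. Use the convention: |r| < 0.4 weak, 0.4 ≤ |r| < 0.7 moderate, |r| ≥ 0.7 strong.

moderate positive

r = 0.65 > 0 so the relationship is positive.
|r| = 0.65, which falls in the moderate range.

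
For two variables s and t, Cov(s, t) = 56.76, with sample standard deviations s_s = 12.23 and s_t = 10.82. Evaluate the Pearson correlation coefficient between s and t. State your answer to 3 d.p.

r = Cov(s,t) / (s_s · s_t) = 56.76 / (12.23 × 10.82)
  = 56.76 / 132.3286 ≈ 0.429

0.429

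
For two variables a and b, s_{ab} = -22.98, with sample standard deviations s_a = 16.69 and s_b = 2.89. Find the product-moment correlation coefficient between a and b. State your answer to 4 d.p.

-0.4764

r = Cov(a,b) / (s_a · s_b) = -22.98 / (16.69 × 2.89)
  = -22.98 / 48.2341 ≈ -0.4764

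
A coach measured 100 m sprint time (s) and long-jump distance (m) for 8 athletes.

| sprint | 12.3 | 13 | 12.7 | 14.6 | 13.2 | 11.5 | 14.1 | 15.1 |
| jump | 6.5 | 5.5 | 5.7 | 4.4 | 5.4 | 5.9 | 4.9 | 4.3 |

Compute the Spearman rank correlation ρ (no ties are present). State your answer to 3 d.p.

-0.976

Rank sprint: 2, 4, 3, 7, 5, 1, 6, 8
Rank jump: 8, 5, 6, 2, 4, 7, 3, 1
d = rank(sprint) − rank(jump): -6, -1, -3, 5, 1, -6, 3, 7; Σd² = 166
ρ = 1 − 6Σd² / [n(n²−1)] = 1 − 6×166 / (8×63) = 1 − 996/504 ≈ -0.976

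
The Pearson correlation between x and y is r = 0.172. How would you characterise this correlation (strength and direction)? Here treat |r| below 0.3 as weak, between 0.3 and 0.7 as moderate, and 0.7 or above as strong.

weak positive

r = 0.172 > 0 so the relationship is positive.
|r| = 0.172, which falls in the weak range.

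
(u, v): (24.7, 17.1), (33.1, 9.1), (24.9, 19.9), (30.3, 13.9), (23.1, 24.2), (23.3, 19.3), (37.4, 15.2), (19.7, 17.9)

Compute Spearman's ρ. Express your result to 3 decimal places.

Rank u: 4, 7, 5, 6, 2, 3, 8, 1
Rank v: 4, 1, 7, 2, 8, 6, 3, 5
d = rank(u) − rank(v): 0, 6, -2, 4, -6, -3, 5, -4; Σd² = 142
ρ = 1 − 6Σd² / [n(n²−1)] = 1 − 6×142 / (8×63) = 1 − 852/504 ≈ -0.690

-0.690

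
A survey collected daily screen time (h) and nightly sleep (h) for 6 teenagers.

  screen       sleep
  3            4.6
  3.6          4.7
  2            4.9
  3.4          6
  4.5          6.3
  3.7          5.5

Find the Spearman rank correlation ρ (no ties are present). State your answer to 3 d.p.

Rank screen: 2, 4, 1, 3, 6, 5
Rank sleep: 1, 2, 3, 5, 6, 4
d = rank(screen) − rank(sleep): 1, 2, -2, -2, 0, 1; Σd² = 14
ρ = 1 − 6Σd² / [n(n²−1)] = 1 − 6×14 / (6×35) = 1 − 84/210 ≈ 0.600

0.600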